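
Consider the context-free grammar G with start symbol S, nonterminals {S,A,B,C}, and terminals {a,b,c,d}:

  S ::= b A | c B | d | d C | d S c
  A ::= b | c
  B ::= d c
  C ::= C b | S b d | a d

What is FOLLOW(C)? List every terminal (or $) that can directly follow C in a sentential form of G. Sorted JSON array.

FIRST sets, iterate to fixpoint:
[1]
  A via A→b: +{b}
  A via A→c: +{c}
  B via B→d c: +{d}
  C via C→a d: +{a}
  S via S→b A: +{b}
  S via S→c B: +{c}
  S via S→d: +{d}
  S: {b,c,d}  A: {b,c}  B: {d}  C: {a}
[2]
  C via C→S b d: +{b,c,d}
  S: {b,c,d}  A: {b,c}  B: {d}  C: {a,b,c,d}
[3] done
  S: {b,c,d}  A: {b,c}  B: {d}  C: {a,b,c,d}

FOLLOW sets:
FOLLOW(S) := {$}
iter 1:
  C→C b: FOLLOW(C) ⊇ FIRST(b) = {b}; new: +{b}
  C→S b d: FOLLOW(S) ⊇ FIRST(b) = {b}; new: +{b}
  S→b A: FOLLOW(A) ⊇ FOLLOW(S) ⊇ {$,b}; new: +{$,b}
  S→c B: FOLLOW(B) ⊇ FOLLOW(S) ⊇ {$,b}; new: +{$,b}
  S→d C: FOLLOW(C) ⊇ FOLLOW(S) ⊇ {$,b}; new: +{$}
  S→d S c: FOLLOW(S) ⊇ FIRST(c) = {c}; new: +{c}
  FOLLOW[S]={$,b,c}  FOLLOW[A]={$,b}  FOLLOW[B]={$,b}  FOLLOW[C]={$,b}
iter 2:
  S→b A: FOLLOW(A) ⊇ FOLLOW(S) ⊇ {$,b,c}; new: +{c}
  S→c B: FOLLOW(B) ⊇ FOLLOW(S) ⊇ {$,b,c}; new: +{c}
  S→d C: FOLLOW(C) ⊇ FOLLOW(S) ⊇ {$,b,c}; new: +{c}
  FOLLOW[S]={$,b,c}  FOLLOW[A]={$,b,c}  FOLLOW[B]={$,b,c}  FOLLOW[C]={$,b,c}
iter 3: (stable)
  FOLLOW[S]={$,b,c}  FOLLOW[A]={$,b,c}  FOLLOW[B]={$,b,c}  FOLLOW[C]={$,b,c}

FOLLOW(C) = ["$", "b", "c"]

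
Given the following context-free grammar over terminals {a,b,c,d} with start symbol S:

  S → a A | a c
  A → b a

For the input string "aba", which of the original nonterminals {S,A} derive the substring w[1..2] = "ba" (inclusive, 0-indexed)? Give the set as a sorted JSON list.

CNF form of G:
  S -> T1 A | T1 T2
  A -> T0 T1
  T0 -> b
  T1 -> a
  T2 -> c

Fill CYK table bottom-up (cells [i..j] with 1 ≤ i ≤ j ≤ 2 only):
  T[1,1] 'b' = {T0}  orig:{}
  T[2,2] 'a' = {T1}  orig:{}
  T[1,2] 'ba' = {A}

Original NTs in T[1,2] deriving "ba": ["A"]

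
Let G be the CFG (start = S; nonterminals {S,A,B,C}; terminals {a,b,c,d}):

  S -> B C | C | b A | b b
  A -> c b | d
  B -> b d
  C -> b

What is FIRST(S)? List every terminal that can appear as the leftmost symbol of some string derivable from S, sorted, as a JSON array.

FIRST sets, iterate to fixpoint:
round 1:
  A via A→c b: +{c}
  A via A→d: +{d}
  B via B→b d: +{b}
  C via C→b: +{b}
  S via S→B C: +{b}
  FIRST[S]={b}  FIRST[A]={c,d}  FIRST[B]={b}  FIRST[C]={b}
round 2: done
  FIRST[S]={b}  FIRST[A]={c,d}  FIRST[B]={b}  FIRST[C]={b}

FIRST(S) = ["b"]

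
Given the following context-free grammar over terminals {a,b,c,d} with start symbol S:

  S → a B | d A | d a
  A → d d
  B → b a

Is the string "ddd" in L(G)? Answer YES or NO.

CNF form of G:
  S -> T0 A | T0 T2 | T2 B
  A -> T0 T0
  B -> T1 T2
  T0 -> d
  T1 -> b
  T2 -> a

CYK fill:
  [0..0]={T0}  "d"  orig:{}
  [1..1]={T0}  "d"  orig:{}
  [2..2]={T0}  "d"  orig:{}
  [0..1]={A}  "dd"
  [1..2]={A}  "dd"
  [0..2]={S}  "ddd"

S ∈ T[0,2] ⇒ YES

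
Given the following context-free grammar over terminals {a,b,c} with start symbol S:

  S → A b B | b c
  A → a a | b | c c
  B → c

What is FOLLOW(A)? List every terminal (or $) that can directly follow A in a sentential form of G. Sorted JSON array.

Compute FIRST by fixpoint:
[1]
  A via A→a a: +{a}
  A via A→b: +{b}
  A via A→c c: +{c}
  B via B→c: +{c}
  S via S→A b B: +{a,b,c}
  S: {a,b,c}  A: {a,b,c}  B: {c}
[2] done
  S: {a,b,c}  A: {a,b,c}  B: {c}

FOLLOW iteration:
seed FOLLOW(S) with $
pass 1:
  S→A b B: FOLLOW(A) ⊇ FIRST(b) = {b}; new: +{b}
  S→A b B: FOLLOW(B) ⊇ FOLLOW(S) ⊇ {$}; new: +{$}
  S: {$}  A: {b}  B: {$}
pass 2: (stable)
  S: {$}  A: {b}  B: {$}

FOLLOW(A) = ["b"]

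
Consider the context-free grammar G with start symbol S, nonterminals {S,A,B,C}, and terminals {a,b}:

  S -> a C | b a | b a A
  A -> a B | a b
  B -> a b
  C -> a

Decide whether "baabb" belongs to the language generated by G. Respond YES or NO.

Convert to CNF:
  S -> T0 C | T1 T0 | T1 X2
  A -> T0 B | T0 T1
  B -> T0 T1
  C -> a
  T0 -> a
  T1 -> b
  X2 -> T0 A

CYK table (by increasing span):
  T[0,0] 'b' = {T1}  orig:{}
  T[1,1] 'a' = {C,T0}  orig:{C}
  T[2,2] 'a' = {C,T0}  orig:{C}
  T[3,3] 'b' = {T1}  orig:{}
  T[4,4] 'b' = {T1}  orig:{}
  T[0,1] 'ba' = {S}
  T[1,2] 'aa' = {S}
  T[2,3] 'ab' = {A,B}
  T[3,4] 'bb' = ∅
  T[0,2] 'baa' = ∅
  T[1,3] 'aab' = {A,X2}  orig:{A}
  T[2,4] 'abb' = ∅
  T[0,3] 'baab' = {S}
  T[1,4] 'aabb' = ∅
  T[0,4] 'baabb' = ∅

S ∉ T[0,4] ⇒ NO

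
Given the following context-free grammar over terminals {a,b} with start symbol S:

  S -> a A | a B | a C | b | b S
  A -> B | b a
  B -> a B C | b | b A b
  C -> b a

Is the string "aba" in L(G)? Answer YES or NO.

CNF form of G:
  S -> T0 A | T0 B | T0 C | T1 S | b
  A -> T0 X2 | T1 T0 | T1 X3 | b
  B -> T0 X4 | T1 X5 | b
  C -> T1 T0
  T0 -> a
  T1 -> b
  X2 -> B C
  X3 -> A T1
  X4 -> B C
  X5 -> A T1

CYK fill:
  cell(0,0) a: {T0}  orig:{}
  cell(1,1) b: {A,B,S,T1}  orig:{A,B,S}
  cell(2,2) a: {T0}  orig:{}
  cell(0,1) ab: {S}
  cell(1,2) ba: {A,C}
  cell(0,2) aba: {S}

S ∈ T[0,2] ⇒ YES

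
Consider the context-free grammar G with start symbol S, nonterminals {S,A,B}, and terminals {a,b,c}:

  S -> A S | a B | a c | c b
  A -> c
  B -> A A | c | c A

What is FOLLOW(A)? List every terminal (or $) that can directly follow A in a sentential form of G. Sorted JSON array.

Compute FIRST by fixpoint:
[1]
  A via A→c: +{c}
  B via B→A A: +{c}
  S via S→A S: +{c}
  S via S→a B: +{a}
  FIRST(S)={a,c}  FIRST(A)={c}  FIRST(B)={c}
[2] — fixpoint
  FIRST(S)={a,c}  FIRST(A)={c}  FIRST(B)={c}

Compute FOLLOW by fixpoint:
FOLLOW(S) := {$}
iter 1:
  B→A A: FOLLOW(A) ⊇ FIRST(A) = {c}; new: +{c}
  S→A S: FOLLOW(A) ⊇ FIRST(S) = {a,c}; new: +{a}
  S→a B: FOLLOW(B) ⊇ FOLLOW(S) ⊇ {$}; new: +{$}
  FOLLOW[S]={$}  FOLLOW[A]={a,c}  FOLLOW[B]={$}
iter 2:
  B→A A: FOLLOW(A) ⊇ FOLLOW(B) ⊇ {$}; new: +{$}
  FOLLOW[S]={$}  FOLLOW[A]={$,a,c}  FOLLOW[B]={$}
iter 3: (stable)
  FOLLOW[S]={$}  FOLLOW[A]={$,a,c}  FOLLOW[B]={$}

FOLLOW(A) = ["$", "a", "c"]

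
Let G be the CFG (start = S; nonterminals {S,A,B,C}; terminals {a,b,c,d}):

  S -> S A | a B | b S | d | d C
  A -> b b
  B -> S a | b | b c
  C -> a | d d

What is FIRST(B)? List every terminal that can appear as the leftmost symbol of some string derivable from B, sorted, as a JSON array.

Compute FIRST by fixpoint:
iter 1:
  A via A→b b: +{b}
  B via B→b: +{b}
  C via C→a: +{a}
  C via C→d d: +{d}
  S via S→a B: +{a}
  S via S→b S: +{b}
  S via S→d: +{d}
  FIRST(S)={a,b,d}  FIRST(A)={b}  FIRST(B)={b}  FIRST(C)={a,d}
iter 2:
  B via B→S a: +{a,d}
  FIRST(S)={a,b,d}  FIRST(A)={b}  FIRST(B)={a,b,d}  FIRST(C)={a,d}
iter 3: (no change)
  FIRST(S)={a,b,d}  FIRST(A)={b}  FIRST(B)={a,b,d}  FIRST(C)={a,d}

FIRST(B) = ["a", "b", "d"]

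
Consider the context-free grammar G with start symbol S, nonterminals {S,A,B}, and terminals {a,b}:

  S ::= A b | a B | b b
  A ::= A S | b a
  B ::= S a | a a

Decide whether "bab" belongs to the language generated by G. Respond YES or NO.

Convert to CNF:
  S -> A T0 | T0 T0 | T1 B
  A -> A S | T0 T1
  B -> S T1 | T1 T1
  T0 -> b
  T1 -> a

CYK table (by increasing span):
  T[0,0] 'b' = {T0}  orig:{}
  T[1,1] 'a' = {T1}  orig:{}
  T[2,2] 'b' = {T0}  orig:{}
  T[0,1] 'ba' = {A}
  T[1,2] 'ab' = ∅
  T[0,2] 'bab' = {S}

S ∈ T[0,2] ⇒ YES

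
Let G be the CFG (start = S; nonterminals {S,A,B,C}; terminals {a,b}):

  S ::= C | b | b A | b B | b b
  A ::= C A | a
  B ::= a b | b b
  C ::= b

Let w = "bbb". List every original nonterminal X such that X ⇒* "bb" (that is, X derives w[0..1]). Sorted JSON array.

CNF form of G:
  S -> T1 A | T1 B | T1 T1 | b
  A -> C A | a
  B -> T0 T1 | T1 T1
  C -> b
  T0 -> a
  T1 -> b

CYK table (by increasing span), restricted to cells inside w[0..1]:
  [0..0]={C,S,T1}  "b"  orig:{C,S}
  [1..1]={C,S,T1}  "b"  orig:{C,S}
  [0..1]={B,S}  "bb"

Original NTs in T[0,1] deriving "bb": ["B", "S"]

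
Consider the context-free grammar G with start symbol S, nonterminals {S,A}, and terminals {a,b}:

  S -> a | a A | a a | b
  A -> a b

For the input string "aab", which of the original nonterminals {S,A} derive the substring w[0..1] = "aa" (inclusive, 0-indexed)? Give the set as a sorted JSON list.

Convert to CNF:
  S -> T0 A | T0 T0 | a | b
  A -> T0 T1
  T0 -> a
  T1 -> b

CYK fill — only the sub-triangle for w[0..1]:
  cell(0,0) a: {S,T0}  orig:{S}
  cell(1,1) a: {S,T0}  orig:{S}
  cell(0,1) aa: {S}

Original NTs in T[0,1] deriving "aa": ["S"]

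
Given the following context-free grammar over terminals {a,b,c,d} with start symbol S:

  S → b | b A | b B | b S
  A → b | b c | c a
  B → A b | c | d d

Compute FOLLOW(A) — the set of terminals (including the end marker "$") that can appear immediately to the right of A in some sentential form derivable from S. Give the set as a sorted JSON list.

FIRST iteration:
iter 1:
  A via A→b: +{b}
  A via A→c a: +{c}
  B via B→A b: +{b,c}
  B via B→d d: +{d}
  S via S→b: +{b}
  FIRST[S]={b}  FIRST[A]={b,c}  FIRST[B]={b,c,d}
iter 2: — fixpoint
  FIRST[S]={b}  FIRST[A]={b,c}  FIRST[B]={b,c,d}

FOLLOW sets:
initialize: $ ∈ FOLLOW(S)
iter 1:
  B→A b: FOLLOW(A) ⊇ FIRST(b) = {b}; new: +{b}
  S→b A: FOLLOW(A) ⊇ FOLLOW(S) ⊇ {$}; new: +{$}
  S→b B: FOLLOW(B) ⊇ FOLLOW(S) ⊇ {$}; new: +{$}
  FOLLOW(S)={$}  FOLLOW(A)={$,b}  FOLLOW(B)={$}
iter 2: (no change)
  FOLLOW(S)={$}  FOLLOW(A)={$,b}  FOLLOW(B)={$}

FOLLOW(A) = ["$", "b"]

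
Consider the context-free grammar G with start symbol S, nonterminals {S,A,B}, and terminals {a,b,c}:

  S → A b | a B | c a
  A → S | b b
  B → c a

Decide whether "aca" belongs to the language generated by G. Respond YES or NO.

CNF form of G:
  S -> A T0 | T1 B | T2 T1
  A -> A T0 | T0 T0 | T1 B | T2 T1
  B -> T2 T1
  T0 -> b
  T1 -> a
  T2 -> c

Fill CYK table bottom-up:
  T[0,0] 'a' = {T1}  orig:{}
  T[1,1] 'c' = {T2}  orig:{}
  T[2,2] 'a' = {T1}  orig:{}
  T[0,1] 'ac' = ∅
  T[1,2] 'ca' = {A,B,S}
  T[0,2] 'aca' = {A,S}

S ∈ T[0,2] ⇒ YES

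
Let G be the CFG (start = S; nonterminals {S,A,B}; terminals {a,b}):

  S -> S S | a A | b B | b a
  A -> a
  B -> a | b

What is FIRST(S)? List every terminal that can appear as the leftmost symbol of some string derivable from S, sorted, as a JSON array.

Compute FIRST by fixpoint:
pass 1:
  A via A→a: +{a}
  B via B→a: +{a}
  B via B→b: +{b}
  S via S→a A: +{a}
  S via S→b B: +{b}
  FIRST[S]={a,b}  FIRST[A]={a}  FIRST[B]={a,b}
pass 2: (stable)
  FIRST[S]={a,b}  FIRST[A]={a}  FIRST[B]={a,b}

FIRST(S) = ["a", "b"]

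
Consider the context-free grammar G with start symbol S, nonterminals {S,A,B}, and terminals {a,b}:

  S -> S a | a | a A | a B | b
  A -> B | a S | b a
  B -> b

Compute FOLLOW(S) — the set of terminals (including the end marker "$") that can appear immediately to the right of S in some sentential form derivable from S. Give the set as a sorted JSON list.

Compute FIRST by fixpoint:
[1]
  A via A→a S: +{a}
  A via A→b a: +{b}
  B via B→b: +{b}
  S via S→a: +{a}
  S via S→b: +{b}
  FIRST(S)={a,b}  FIRST(A)={a,b}  FIRST(B)={b}
[2] (no change)
  FIRST(S)={a,b}  FIRST(A)={a,b}  FIRST(B)={b}

FOLLOW iteration:
seed FOLLOW(S) with $
iter 1:
  S→S a: FOLLOW(S) ⊇ FIRST(a) = {a}; new: +{a}
  S→a A: FOLLOW(A) ⊇ FOLLOW(S) ⊇ {$,a}; new: +{$,a}
  S→a B: FOLLOW(B) ⊇ FOLLOW(S) ⊇ {$,a}; new: +{$,a}
  FOLLOW(S)={$,a}  FOLLOW(A)={$,a}  FOLLOW(B)={$,a}
iter 2: — fixpoint
  FOLLOW(S)={$,a}  FOLLOW(A)={$,a}  FOLLOW(B)={$,a}

FOLLOW(S) = ["$", "a"]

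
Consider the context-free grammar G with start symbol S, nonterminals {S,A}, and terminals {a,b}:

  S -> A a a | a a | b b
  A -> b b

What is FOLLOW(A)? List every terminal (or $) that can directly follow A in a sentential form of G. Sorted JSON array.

FIRST iteration:
[1]
  A via A→b b: +{b}
  S via S→A a a: +{b}
  S via S→a a: +{a}
  FIRST[S]={a,b}  FIRST[A]={b}
[2] — fixpoint
  FIRST[S]={a,b}  FIRST[A]={b}

Compute FOLLOW by fixpoint:
seed FOLLOW(S) with $
pass 1:
  S→A a a: FOLLOW(A) ⊇ FIRST(a) = {a}; new: +{a}
  FOLLOW[S]={$}  FOLLOW[A]={a}
pass 2: done
  FOLLOW[S]={$}  FOLLOW[A]={a}

FOLLOW(A) = ["a"]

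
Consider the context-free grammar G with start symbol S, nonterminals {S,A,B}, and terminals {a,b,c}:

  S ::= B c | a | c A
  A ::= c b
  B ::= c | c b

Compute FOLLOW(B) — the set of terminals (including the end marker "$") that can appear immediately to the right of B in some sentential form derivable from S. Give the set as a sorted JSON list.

FIRST iteration:
iter 1:
  A via A→c b: +{c}
  B via B→c: +{c}
  S via S→B c: +{c}
  S via S→a: +{a}
  FIRST(S)={a,c}  FIRST(A)={c}  FIRST(B)={c}
iter 2: done
  FIRST(S)={a,c}  FIRST(A)={c}  FIRST(B)={c}

FOLLOW sets:
seed FOLLOW(S) with $
iter 1:
  S→B c: FOLLOW(B) ⊇ FIRST(c) = {c}; new: +{c}
  S→c A: FOLLOW(A) ⊇ FOLLOW(S) ⊇ {$}; new: +{$}
  FOLLOW[S]={$}  FOLLOW[A]={$}  FOLLOW[B]={c}
iter 2: (no change)
  FOLLOW[S]={$}  FOLLOW[A]={$}  FOLLOW[B]={c}

FOLLOW(B) = ["c"]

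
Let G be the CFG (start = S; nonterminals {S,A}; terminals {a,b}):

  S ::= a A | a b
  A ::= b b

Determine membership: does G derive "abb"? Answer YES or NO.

CNF form of G:
  S -> T1 A | T1 T0
  A -> T0 T0
  T0 -> b
  T1 -> a

Fill CYK table bottom-up:
  cell(0,0) a: {T1}  orig:{}
  cell(1,1) b: {T0}  orig:{}
  cell(2,2) b: {T0}  orig:{}
  cell(0,1) ab: {S}
  cell(1,2) bb: {A}
  cell(0,2) abb: {S}

S ∈ T[0,2] ⇒ YES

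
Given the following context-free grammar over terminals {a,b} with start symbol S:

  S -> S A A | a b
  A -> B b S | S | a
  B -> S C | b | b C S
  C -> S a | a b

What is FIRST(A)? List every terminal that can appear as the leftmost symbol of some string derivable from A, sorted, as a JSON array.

Compute FIRST by fixpoint:
round 1:
  A via A→a: +{a}
  B via B→b: +{b}
  C via C→a b: +{a}
  S via S→a b: +{a}
  S: {a}  A: {a}  B: {b}  C: {a}
round 2:
  A via A→B b S: +{b}
  B via B→S C: +{a}
  S: {a}  A: {a,b}  B: {a,b}  C: {a}
round 3: done
  S: {a}  A: {a,b}  B: {a,b}  C: {a}

FIRST(A) = ["a", "b"]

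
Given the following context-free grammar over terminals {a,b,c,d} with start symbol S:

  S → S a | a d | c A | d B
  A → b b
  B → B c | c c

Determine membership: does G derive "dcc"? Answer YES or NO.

CNF form of G:
  S -> S T2 | T1 A | T2 T3 | T3 B
  A -> T0 T0
  B -> B T1 | T1 T1
  T0 -> b
  T1 -> c
  T2 -> a
  T3 -> d

CYK fill:
  [0..0]={T3}  "d"  orig:{}
  [1..1]={T1}  "c"  orig:{}
  [2..2]={T1}  "c"  orig:{}
  [0..1]=∅  "dc"
  [1..2]={B}  "cc"
  [0..2]={S}  "dcc"

S ∈ T[0,2] ⇒ YES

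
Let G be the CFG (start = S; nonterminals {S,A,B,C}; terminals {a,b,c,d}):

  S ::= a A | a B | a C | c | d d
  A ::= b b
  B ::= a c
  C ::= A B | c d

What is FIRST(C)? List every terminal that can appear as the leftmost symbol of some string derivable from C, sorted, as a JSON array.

Compute FIRST by fixpoint:
iter 1:
  A via A→b b: +{b}
  B via B→a c: +{a}
  C via C→A B: +{b}
  C via C→c d: +{c}
  S via S→a A: +{a}
  S via S→c: +{c}
  S via S→d d: +{d}
  FIRST[S]={a,c,d}  FIRST[A]={b}  FIRST[B]={a}  FIRST[C]={b,c}
iter 2: — fixpoint
  FIRST[S]={a,c,d}  FIRST[A]={b}  FIRST[B]={a}  FIRST[C]={b,c}

FIRST(C) = ["b", "c"]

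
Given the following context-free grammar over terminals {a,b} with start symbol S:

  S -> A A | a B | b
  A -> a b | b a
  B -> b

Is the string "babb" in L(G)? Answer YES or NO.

CNF form of G:
  S -> A A | T0 B | b
  A -> T0 T1 | T1 T0
  B -> b
  T0 -> a
  T1 -> b

CYK fill:
  T[0,0] 'b' = {B,S,T1}  orig:{B,S}
  T[1,1] 'a' = {T0}  orig:{}
  T[2,2] 'b' = {B,S,T1}  orig:{B,S}
  T[3,3] 'b' = {B,S,T1}  orig:{B,S}
  T[0,1] 'ba' = {A}
  T[1,2] 'ab' = {A,S}
  T[2,3] 'bb' = ∅
  T[0,2] 'bab' = ∅
  T[1,3] 'abb' = ∅
  T[0,3] 'babb' = ∅

S ∉ T[0,3] ⇒ NO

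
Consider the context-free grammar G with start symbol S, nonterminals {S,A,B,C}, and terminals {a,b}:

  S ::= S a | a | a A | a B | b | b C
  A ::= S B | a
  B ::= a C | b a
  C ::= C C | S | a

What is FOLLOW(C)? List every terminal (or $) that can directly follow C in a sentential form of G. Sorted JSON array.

Compute FIRST by fixpoint:
iter 1:
  A via A→a: +{a}
  B via B→a C: +{a}
  B via B→b a: +{b}
  C via C→a: +{a}
  S via S→a: +{a}
  S via S→b: +{b}
  S: {a,b}  A: {a}  B: {a,b}  C: {a}
iter 2:
  A via A→S B: +{b}
  C via C→S: +{b}
  S: {a,b}  A: {a,b}  B: {a,b}  C: {a,b}
iter 3: (stable)
  S: {a,b}  A: {a,b}  B: {a,b}  C: {a,b}

FOLLOW iteration:
FOLLOW(S) := {$}
[1]
  A→S B: FOLLOW(S) ⊇ FIRST(B) = {a,b}; new: +{a,b}
  C→C C: FOLLOW(C) ⊇ FIRST(C) = {a,b}; new: +{a,b}
  S→a A: FOLLOW(A) ⊇ FOLLOW(S) ⊇ {$,a,b}; new: +{$,a,b}
  S→a B: FOLLOW(B) ⊇ FOLLOW(S) ⊇ {$,a,b}; new: +{$,a,b}
  S→b C: FOLLOW(C) ⊇ FOLLOW(S) ⊇ {$,a,b}; new: +{$}
  FOLLOW(S)={$,a,b}  FOLLOW(A)={$,a,b}  FOLLOW(B)={$,a,b}  FOLLOW(C)={$,a,b}
[2] (stable)
  FOLLOW(S)={$,a,b}  FOLLOW(A)={$,a,b}  FOLLOW(B)={$,a,b}  FOLLOW(C)={$,a,b}

FOLLOW(C) = ["$", "a", "b"]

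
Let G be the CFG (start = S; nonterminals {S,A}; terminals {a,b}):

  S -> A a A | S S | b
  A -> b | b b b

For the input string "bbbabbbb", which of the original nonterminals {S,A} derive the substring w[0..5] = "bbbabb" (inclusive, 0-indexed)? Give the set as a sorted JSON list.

Convert to CNF:
  S -> A X3 | S S | b
  A -> T0 X2 | b
  T0 -> b
  T1 -> a
  X2 -> T0 T0
  X3 -> T1 A

Fill CYK table bottom-up — only the sub-triangle for w[0..5]:
  T[0,0] 'b' = {A,S,T0}  orig:{A,S}
  T[1,1] 'b' = {A,S,T0}  orig:{A,S}
  T[2,2] 'b' = {A,S,T0}  orig:{A,S}
  T[3,3] 'a' = {T1}  orig:{}
  T[4,4] 'b' = {A,S,T0}  orig:{A,S}
  T[5,5] 'b' = {A,S,T0}  orig:{A,S}
  T[0,1] 'bb' = {S,X2}  orig:{S}
  T[1,2] 'bb' = {S,X2}  orig:{S}
  T[2,3] 'ba' = ∅
  T[3,4] 'ab' = {X3}  orig:{}
  T[4,5] 'bb' = {S,X2}  orig:{S}
  T[0,2] 'bbb' = {A,S}
  T[1,3] 'bba' = ∅
  T[2,4] 'bab' = {S}
  T[3,5] 'abb' = ∅
  T[0,3] 'bbba' = ∅
  T[1,4] 'bbab' = {S}
  T[2,5] 'babb' = {S}
  T[0,4] 'bbbab' = {S}
  T[1,5] 'bbabb' = {S}
  T[0,5] 'bbbabb' = {S}

Original NTs in T[0,5] deriving "bbbabb": ["S"]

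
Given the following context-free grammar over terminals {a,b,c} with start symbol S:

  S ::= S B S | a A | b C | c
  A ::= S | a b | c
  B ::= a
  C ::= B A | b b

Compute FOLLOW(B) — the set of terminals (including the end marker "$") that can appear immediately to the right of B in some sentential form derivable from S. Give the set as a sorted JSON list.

FIRST iteration:
[1]
  A via A→a b: +{a}
  A via A→c: +{c}
  B via B→a: +{a}
  C via C→B A: +{a}
  C via C→b b: +{b}
  S via S→a A: +{a}
  S via S→b C: +{b}
  S via S→c: +{c}
  S: {a,b,c}  A: {a,c}  B: {a}  C: {a,b}
[2]
  A via A→S: +{b}
  S: {a,b,c}  A: {a,b,c}  B: {a}  C: {a,b}
[3] — fixpoint
  S: {a,b,c}  A: {a,b,c}  B: {a}  C: {a,b}

FOLLOW sets:
initialize: $ ∈ FOLLOW(S)
pass 1:
  C→B A: FOLLOW(B) ⊇ FIRST(A) = {a,b,c}; new: +{a,b,c}
  S→S B S: FOLLOW(S) ⊇ FIRST(B) = {a}; new: +{a}
  S→a A: FOLLOW(A) ⊇ FOLLOW(S) ⊇ {$,a}; new: +{$,a}
  S→b C: FOLLOW(C) ⊇ FOLLOW(S) ⊇ {$,a}; new: +{$,a}
  FOLLOW[S]={$,a}  FOLLOW[A]={$,a}  FOLLOW[B]={a,b,c}  FOLLOW[C]={$,a}
pass 2: done
  FOLLOW[S]={$,a}  FOLLOW[A]={$,a}  FOLLOW[B]={a,b,c}  FOLLOW[C]={$,a}

FOLLOW(B) = ["a", "b", "c"]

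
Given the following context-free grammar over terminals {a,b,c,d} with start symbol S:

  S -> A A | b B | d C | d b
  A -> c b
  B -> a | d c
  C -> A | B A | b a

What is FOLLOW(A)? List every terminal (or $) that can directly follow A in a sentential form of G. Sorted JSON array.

FIRST sets, iterate to fixpoint:
pass 1:
  A via A→c b: +{c}
  B via B→a: +{a}
  B via B→d c: +{d}
  C via C→A: +{c}
  C via C→B A: +{a,d}
  C via C→b a: +{b}
  S via S→A A: +{c}
  S via S→b B: +{b}
  S via S→d C: +{d}
  FIRST(S)={b,c,d}  FIRST(A)={c}  FIRST(B)={a,d}  FIRST(C)={a,b,c,d}
pass 2: (stable)
  FIRST(S)={b,c,d}  FIRST(A)={c}  FIRST(B)={a,d}  FIRST(C)={a,b,c,d}

Compute FOLLOW by fixpoint:
FOLLOW(S) := {$}
round 1:
  C→B A: FOLLOW(B) ⊇ FIRST(A) = {c}; new: +{c}
  S→A A: FOLLOW(A) ⊇ FIRST(A) = {c}; new: +{c}
  S→A A: FOLLOW(A) ⊇ FOLLOW(S) ⊇ {$}; new: +{$}
  S→b B: FOLLOW(B) ⊇ FOLLOW(S) ⊇ {$}; new: +{$}
  S→d C: FOLLOW(C) ⊇ FOLLOW(S) ⊇ {$}; new: +{$}
  S: {$}  A: {$,c}  B: {$,c}  C: {$}
round 2: — fixpoint
  S: {$}  A: {$,c}  B: {$,c}  C: {$}

FOLLOW(A) = ["$", "c"]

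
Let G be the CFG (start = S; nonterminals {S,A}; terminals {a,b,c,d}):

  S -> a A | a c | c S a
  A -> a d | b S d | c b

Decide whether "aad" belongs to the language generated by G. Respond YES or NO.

Convert to CNF:
  S -> T0 A | T0 T3 | T3 X5
  A -> T0 T1 | T2 X4 | T3 T2
  T0 -> a
  T1 -> d
  T2 -> b
  T3 -> c
  X4 -> S T1
  X5 -> S T0

CYK table (by increasing span):
  cell(0,0) a: {T0}  orig:{}
  cell(1,1) a: {T0}  orig:{}
  cell(2,2) d: {T1}  orig:{}
  cell(0,1) aa: ∅
  cell(1,2) ad: {A}
  cell(0,2) aad: {S}

S ∈ T[0,2] ⇒ YES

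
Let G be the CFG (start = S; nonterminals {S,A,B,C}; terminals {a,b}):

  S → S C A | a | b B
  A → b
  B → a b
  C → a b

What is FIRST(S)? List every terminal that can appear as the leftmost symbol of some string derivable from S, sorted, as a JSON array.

FIRST iteration:
iter 1:
  A via A→b: +{b}
  B via B→a b: +{a}
  C via C→a b: +{a}
  S via S→a: +{a}
  S via S→b B: +{b}
  S: {a,b}  A: {b}  B: {a}  C: {a}
iter 2: (no change)
  S: {a,b}  A: {b}  B: {a}  C: {a}

FIRST(S) = ["a", "b"]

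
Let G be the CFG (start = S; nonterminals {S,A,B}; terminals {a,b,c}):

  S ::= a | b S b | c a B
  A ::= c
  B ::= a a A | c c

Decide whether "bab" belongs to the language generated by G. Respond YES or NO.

CNF form of G:
  S -> T1 X5 | T2 X4 | a
  A -> c
  B -> T0 X3 | T1 T1
  T0 -> a
  T1 -> c
  T2 -> b
  X3 -> T0 A
  X4 -> S T2
  X5 -> T0 B

CYK fill:
  cell(0,0) b: {T2}  orig:{}
  cell(1,1) a: {S,T0}  orig:{S}
  cell(2,2) b: {T2}  orig:{}
  cell(0,1) ba: ∅
  cell(1,2) ab: {X4}  orig:{}
  cell(0,2) bab: {S}

S ∈ T[0,2] ⇒ YES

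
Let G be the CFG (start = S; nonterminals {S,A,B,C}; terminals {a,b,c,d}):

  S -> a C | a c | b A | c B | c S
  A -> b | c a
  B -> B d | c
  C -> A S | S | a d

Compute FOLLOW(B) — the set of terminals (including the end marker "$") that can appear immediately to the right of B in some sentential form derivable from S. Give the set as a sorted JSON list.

Compute FIRST by fixpoint:
[1]
  A via A→b: +{b}
  A via A→c a: +{c}
  B via B→c: +{c}
  C via C→A S: +{b,c}
  C via C→a d: +{a}
  S via S→a C: +{a}
  S via S→b A: +{b}
  S via S→c B: +{c}
  S: {a,b,c}  A: {b,c}  B: {c}  C: {a,b,c}
[2] (stable)
  S: {a,b,c}  A: {b,c}  B: {c}  C: {a,b,c}

FOLLOW sets:
FOLLOW(S) := {$}
iter 1:
  B→B d: FOLLOW(B) ⊇ FIRST(d) = {d}; new: +{d}
  C→A S: FOLLOW(A) ⊇ FIRST(S) = {a,b,c}; new: +{a,b,c}
  S→a C: FOLLOW(C) ⊇ FOLLOW(S) ⊇ {$}; new: +{$}
  S→b A: FOLLOW(A) ⊇ FOLLOW(S) ⊇ {$}; new: +{$}
  S→c B: FOLLOW(B) ⊇ FOLLOW(S) ⊇ {$}; new: +{$}
  FOLLOW[S]={$}  FOLLOW[A]={$,a,b,c}  FOLLOW[B]={$,d}  FOLLOW[C]={$}
iter 2: (no change)
  FOLLOW[S]={$}  FOLLOW[A]={$,a,b,c}  FOLLOW[B]={$,d}  FOLLOW[C]={$}

FOLLOW(B) = ["$", "d"]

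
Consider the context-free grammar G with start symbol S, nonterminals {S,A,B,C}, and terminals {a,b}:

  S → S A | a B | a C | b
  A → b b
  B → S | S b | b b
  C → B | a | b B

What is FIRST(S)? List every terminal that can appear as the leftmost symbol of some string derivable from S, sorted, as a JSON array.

FIRST iteration:
pass 1:
  A via A→b b: +{b}
  B via B→b b: +{b}
  C via C→B: +{b}
  C via C→a: +{a}
  S via S→a B: +{a}
  S via S→b: +{b}
  FIRST[S]={a,b}  FIRST[A]={b}  FIRST[B]={b}  FIRST[C]={a,b}
pass 2:
  B via B→S: +{a}
  FIRST[S]={a,b}  FIRST[A]={b}  FIRST[B]={a,b}  FIRST[C]={a,b}
pass 3: (no change)
  FIRST[S]={a,b}  FIRST[A]={b}  FIRST[B]={a,b}  FIRST[C]={a,b}

FIRST(S) = ["a", "b"]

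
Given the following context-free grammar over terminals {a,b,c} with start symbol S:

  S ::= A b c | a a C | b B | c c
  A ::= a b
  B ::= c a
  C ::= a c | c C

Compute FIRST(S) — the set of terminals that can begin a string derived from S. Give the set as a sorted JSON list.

FIRST iteration:
iter 1:
  A via A→a b: +{a}
  B via B→c a: +{c}
  C via C→a c: +{a}
  C via C→c C: +{c}
  S via S→A b c: +{a}
  S via S→b B: +{b}
  S via S→c c: +{c}
  FIRST(S)={a,b,c}  FIRST(A)={a}  FIRST(B)={c}  FIRST(C)={a,c}
iter 2: (stable)
  FIRST(S)={a,b,c}  FIRST(A)={a}  FIRST(B)={c}  FIRST(C)={a,c}

FIRST(S) = ["a", "b", "c"]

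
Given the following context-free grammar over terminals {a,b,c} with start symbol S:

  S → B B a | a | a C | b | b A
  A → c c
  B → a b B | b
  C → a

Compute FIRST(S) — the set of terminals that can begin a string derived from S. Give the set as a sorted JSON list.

Compute FIRST by fixpoint:
round 1:
  A via A→c c: +{c}
  B via B→a b B: +{a}
  B via B→b: +{b}
  C via C→a: +{a}
  S via S→B B a: +{a,b}
  FIRST(S)={a,b}  FIRST(A)={c}  FIRST(B)={a,b}  FIRST(C)={a}
round 2: — fixpoint
  FIRST(S)={a,b}  FIRST(A)={c}  FIRST(B)={a,b}  FIRST(C)={a}

FIRST(S) = ["a", "b"]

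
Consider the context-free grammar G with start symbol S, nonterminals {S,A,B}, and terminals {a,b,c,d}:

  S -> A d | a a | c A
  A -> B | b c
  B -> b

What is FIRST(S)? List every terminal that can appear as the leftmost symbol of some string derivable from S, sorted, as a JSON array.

FIRST sets, iterate to fixpoint:
iter 1:
  A via A→b c: +{b}
  B via B→b: +{b}
  S via S→A d: +{b}
  S via S→a a: +{a}
  S via S→c A: +{c}
  S: {a,b,c}  A: {b}  B: {b}
iter 2: done
  S: {a,b,c}  A: {b}  B: {b}

FIRST(S) = ["a", "b", "c"]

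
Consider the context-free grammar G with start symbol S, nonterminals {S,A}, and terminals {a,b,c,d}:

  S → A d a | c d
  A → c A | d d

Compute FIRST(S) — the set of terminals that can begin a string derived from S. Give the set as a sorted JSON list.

Compute FIRST by fixpoint:
[1]
  A via A→c A: +{c}
  A via A→d d: +{d}
  S via S→A d a: +{c,d}
  FIRST(S)={c,d}  FIRST(A)={c,d}
[2] — fixpoint
  FIRST(S)={c,d}  FIRST(A)={c,d}

FIRST(S) = ["c", "d"]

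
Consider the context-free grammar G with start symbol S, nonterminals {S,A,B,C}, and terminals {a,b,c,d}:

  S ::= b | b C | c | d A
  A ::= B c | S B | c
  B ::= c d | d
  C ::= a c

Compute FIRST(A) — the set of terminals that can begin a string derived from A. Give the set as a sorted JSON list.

FIRST iteration:
[1]
  A via A→c: +{c}
  B via B→c d: +{c}
  B via B→d: +{d}
  C via C→a c: +{a}
  S via S→b: +{b}
  S via S→c: +{c}
  S via S→d A: +{d}
  FIRST(S)={b,c,d}  FIRST(A)={c}  FIRST(B)={c,d}  FIRST(C)={a}
[2]
  A via A→B c: +{d}
  A via A→S B: +{b}
  FIRST(S)={b,c,d}  FIRST(A)={b,c,d}  FIRST(B)={c,d}  FIRST(C)={a}
[3] (no change)
  FIRST(S)={b,c,d}  FIRST(A)={b,c,d}  FIRST(B)={c,d}  FIRST(C)={a}

FIRST(A) = ["b", "c", "d"]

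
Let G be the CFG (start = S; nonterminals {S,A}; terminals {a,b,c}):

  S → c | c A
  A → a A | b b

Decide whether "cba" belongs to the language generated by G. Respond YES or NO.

Convert to CNF:
  S -> T2 A | c
  A -> T0 A | T1 T1
  T0 -> a
  T1 -> b
  T2 -> c

CYK table (by increasing span):
  [0..0]={S,T2}  "c"  orig:{S}
  [1..1]={T1}  "b"  orig:{}
  [2..2]={T0}  "a"  orig:{}
  [0..1]=∅  "cb"
  [1..2]=∅  "ba"
  [0..2]=∅  "cba"

S ∉ T[0,2] ⇒ NO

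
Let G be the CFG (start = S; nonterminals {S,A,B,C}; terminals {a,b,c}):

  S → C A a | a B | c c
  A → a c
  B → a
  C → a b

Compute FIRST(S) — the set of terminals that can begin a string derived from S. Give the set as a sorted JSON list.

FIRST sets, iterate to fixpoint:
pass 1:
  A via A→a c: +{a}
  B via B→a: +{a}
  C via C→a b: +{a}
  S via S→C A a: +{a}
  S via S→c c: +{c}
  S: {a,c}  A: {a}  B: {a}  C: {a}
pass 2: — fixpoint
  S: {a,c}  A: {a}  B: {a}  C: {a}

FIRST(S) = ["a", "c"]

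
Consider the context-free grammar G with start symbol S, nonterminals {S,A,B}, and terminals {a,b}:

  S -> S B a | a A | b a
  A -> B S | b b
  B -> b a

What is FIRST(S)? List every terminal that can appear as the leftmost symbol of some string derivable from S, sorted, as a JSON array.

Compute FIRST by fixpoint:
pass 1:
  A via A→b b: +{b}
  B via B→b a: +{b}
  S via S→a A: +{a}
  S via S→b a: +{b}
  FIRST[S]={a,b}  FIRST[A]={b}  FIRST[B]={b}
pass 2: — fixpoint
  FIRST[S]={a,b}  FIRST[A]={b}  FIRST[B]={b}

FIRST(S) = ["a", "b"]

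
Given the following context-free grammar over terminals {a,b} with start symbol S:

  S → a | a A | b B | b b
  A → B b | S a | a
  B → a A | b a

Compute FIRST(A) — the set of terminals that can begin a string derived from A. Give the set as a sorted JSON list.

FIRST sets, iterate to fixpoint:
[1]
  A via A→a: +{a}
  B via B→a A: +{a}
  B via B→b a: +{b}
  S via S→a: +{a}
  S via S→b B: +{b}
  FIRST[S]={a,b}  FIRST[A]={a}  FIRST[B]={a,b}
[2]
  A via A→B b: +{b}
  FIRST[S]={a,b}  FIRST[A]={a,b}  FIRST[B]={a,b}
[3] (stable)
  FIRST[S]={a,b}  FIRST[A]={a,b}  FIRST[B]={a,b}

FIRST(A) = ["a", "b"]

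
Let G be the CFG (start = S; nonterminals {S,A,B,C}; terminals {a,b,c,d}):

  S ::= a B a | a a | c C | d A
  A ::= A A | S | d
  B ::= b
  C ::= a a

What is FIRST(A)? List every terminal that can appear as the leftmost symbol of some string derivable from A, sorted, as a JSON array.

Compute FIRST by fixpoint:
pass 1:
  A via A→d: +{d}
  B via B→b: +{b}
  C via C→a a: +{a}
  S via S→a B a: +{a}
  S via S→c C: +{c}
  S via S→d A: +{d}
  S: {a,c,d}  A: {d}  B: {b}  C: {a}
pass 2:
  A via A→S: +{a,c}
  S: {a,c,d}  A: {a,c,d}  B: {b}  C: {a}
pass 3: (stable)
  S: {a,c,d}  A: {a,c,d}  B: {b}  C: {a}

FIRST(A) = ["a", "c", "d"]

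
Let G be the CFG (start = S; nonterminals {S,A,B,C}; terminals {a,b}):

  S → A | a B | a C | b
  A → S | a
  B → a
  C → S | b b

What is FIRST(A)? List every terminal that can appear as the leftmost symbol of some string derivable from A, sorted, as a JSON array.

FIRST iteration:
[1]
  A via A→a: +{a}
  B via B→a: +{a}
  C via C→b b: +{b}
  S via S→A: +{a}
  S via S→b: +{b}
  FIRST(S)={a,b}  FIRST(A)={a}  FIRST(B)={a}  FIRST(C)={b}
[2]
  A via A→S: +{b}
  C via C→S: +{a}
  FIRST(S)={a,b}  FIRST(A)={a,b}  FIRST(B)={a}  FIRST(C)={a,b}
[3] done
  FIRST(S)={a,b}  FIRST(A)={a,b}  FIRST(B)={a}  FIRST(C)={a,b}

FIRST(A) = ["a", "b"]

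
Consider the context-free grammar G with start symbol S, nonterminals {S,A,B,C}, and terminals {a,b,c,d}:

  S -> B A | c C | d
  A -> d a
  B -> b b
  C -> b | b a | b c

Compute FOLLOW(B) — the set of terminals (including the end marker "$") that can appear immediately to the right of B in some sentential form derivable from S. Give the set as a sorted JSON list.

Compute FIRST by fixpoint:
[1]
  A via A→d a: +{d}
  B via B→b b: +{b}
  C via C→b: +{b}
  S via S→B A: +{b}
  S via S→c C: +{c}
  S via S→d: +{d}
  FIRST[S]={b,c,d}  FIRST[A]={d}  FIRST[B]={b}  FIRST[C]={b}
[2] (stable)
  FIRST[S]={b,c,d}  FIRST[A]={d}  FIRST[B]={b}  FIRST[C]={b}

Compute FOLLOW by fixpoint:
FOLLOW(S) := {$}
pass 1:
  S→B A: FOLLOW(B) ⊇ FIRST(A) = {d}; new: +{d}
  S→B A: FOLLOW(A) ⊇ FOLLOW(S) ⊇ {$}; new: +{$}
  S→c C: FOLLOW(C) ⊇ FOLLOW(S) ⊇ {$}; new: +{$}
  FOLLOW(S)={$}  FOLLOW(A)={$}  FOLLOW(B)={d}  FOLLOW(C)={$}
pass 2: done
  FOLLOW(S)={$}  FOLLOW(A)={$}  FOLLOW(B)={d}  FOLLOW(C)={$}

FOLLOW(B) = ["d"]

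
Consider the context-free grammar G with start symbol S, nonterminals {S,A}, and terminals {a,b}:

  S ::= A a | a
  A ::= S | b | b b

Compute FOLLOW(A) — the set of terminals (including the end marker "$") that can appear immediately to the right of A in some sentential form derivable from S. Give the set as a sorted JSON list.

Compute FIRST by fixpoint:
pass 1:
  A via A→b: +{b}
  S via S→A a: +{b}
  S via S→a: +{a}
  FIRST[S]={a,b}  FIRST[A]={b}
pass 2:
  A via A→S: +{a}
  FIRST[S]={a,b}  FIRST[A]={a,b}
pass 3: done
  FIRST[S]={a,b}  FIRST[A]={a,b}

Compute FOLLOW by fixpoint:
initialize: $ ∈ FOLLOW(S)
pass 1:
  S→A a: FOLLOW(A) ⊇ FIRST(a) = {a}; new: +{a}
  FOLLOW(S)={$}  FOLLOW(A)={a}
pass 2:
  A→S: FOLLOW(S) ⊇ FOLLOW(A) ⊇ {a}; new: +{a}
  FOLLOW(S)={$,a}  FOLLOW(A)={a}
pass 3: (no change)
  FOLLOW(S)={$,a}  FOLLOW(A)={a}

FOLLOW(A) = ["a"]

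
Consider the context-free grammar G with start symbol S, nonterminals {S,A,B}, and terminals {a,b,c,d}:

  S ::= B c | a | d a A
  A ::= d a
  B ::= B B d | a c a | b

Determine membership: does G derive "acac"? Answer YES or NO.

Convert to CNF:
  S -> B T2 | T0 X5 | a
  A -> T0 T1
  B -> B X3 | T1 X4 | b
  T0 -> d
  T1 -> a
  T2 -> c
  X3 -> B T0
  X4 -> T2 T1
  X5 -> T1 A

CYK fill:
  T[0,0] 'a' = {S,T1}  orig:{S}
  T[1,1] 'c' = {T2}  orig:{}
  T[2,2] 'a' = {S,T1}  orig:{S}
  T[3,3] 'c' = {T2}  orig:{}
  T[0,1] 'ac' = ∅
  T[1,2] 'ca' = {X4}  orig:{}
  T[2,3] 'ac' = ∅
  T[0,2] 'aca' = {B}
  T[1,3] 'cac' = ∅
  T[0,3] 'acac' = {S}

S ∈ T[0,3] ⇒ YES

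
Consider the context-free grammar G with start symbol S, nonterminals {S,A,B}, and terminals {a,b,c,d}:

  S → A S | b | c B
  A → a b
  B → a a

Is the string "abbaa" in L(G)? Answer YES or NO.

CNF form of G:
  S -> A S | T2 B | b
  A -> T0 T1
  B -> T0 T0
  T0 -> a
  T1 -> b
  T2 -> c

CYK table (by increasing span):
  T[0,0] 'a' = {T0}  orig:{}
  T[1,1] 'b' = {S,T1}  orig:{S}
  T[2,2] 'b' = {S,T1}  orig:{S}
  T[3,3] 'a' = {T0}  orig:{}
  T[4,4] 'a' = {T0}  orig:{}
  T[0,1] 'ab' = {A}
  T[1,2] 'bb' = ∅
  T[2,3] 'ba' = ∅
  T[3,4] 'aa' = {B}
  T[0,2] 'abb' = {S}
  T[1,3] 'bba' = ∅
  T[2,4] 'baa' = ∅
  T[0,3] 'abba' = ∅
  T[1,4] 'bbaa' = ∅
  T[0,4] 'abbaa' = ∅

S ∉ T[0,4] ⇒ NO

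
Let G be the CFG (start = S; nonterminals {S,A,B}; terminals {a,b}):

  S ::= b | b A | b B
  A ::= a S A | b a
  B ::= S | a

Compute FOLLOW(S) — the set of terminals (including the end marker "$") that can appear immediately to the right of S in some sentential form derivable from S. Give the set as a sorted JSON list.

Compute FIRST by fixpoint:
pass 1:
  A via A→a S A: +{a}
  A via A→b a: +{b}
  B via B→a: +{a}
  S via S→b: +{b}
  FIRST[S]={b}  FIRST[A]={a,b}  FIRST[B]={a}
pass 2:
  B via B→S: +{b}
  FIRST[S]={b}  FIRST[A]={a,b}  FIRST[B]={a,b}
pass 3: (stable)
  FIRST[S]={b}  FIRST[A]={a,b}  FIRST[B]={a,b}

FOLLOW sets:
FOLLOW(S) := {$}
round 1:
  A→a S A: FOLLOW(S) ⊇ FIRST(A) = {a,b}; new: +{a,b}
  S→b A: FOLLOW(A) ⊇ FOLLOW(S) ⊇ {$,a,b}; new: +{$,a,b}
  S→b B: FOLLOW(B) ⊇ FOLLOW(S) ⊇ {$,a,b}; new: +{$,a,b}
  S: {$,a,b}  A: {$,a,b}  B: {$,a,b}
round 2: (no change)
  S: {$,a,b}  A: {$,a,b}  B: {$,a,b}

FOLLOW(S) = ["$", "a", "b"]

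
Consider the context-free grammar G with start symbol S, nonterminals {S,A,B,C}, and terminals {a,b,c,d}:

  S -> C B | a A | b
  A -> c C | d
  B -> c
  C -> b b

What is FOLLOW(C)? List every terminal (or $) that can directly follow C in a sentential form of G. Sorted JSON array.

FIRST iteration:
[1]
  A via A→c C: +{c}
  A via A→d: +{d}
  B via B→c: +{c}
  C via C→b b: +{b}
  S via S→C B: +{b}
  S via S→a A: +{a}
  S: {a,b}  A: {c,d}  B: {c}  C: {b}
[2] (no change)
  S: {a,b}  A: {c,d}  B: {c}  C: {b}

FOLLOW sets:
seed FOLLOW(S) with $
[1]
  S→C B: FOLLOW(C) ⊇ FIRST(B) = {c}; new: +{c}
  S→C B: FOLLOW(B) ⊇ FOLLOW(S) ⊇ {$}; new: +{$}
  S→a A: FOLLOW(A) ⊇ FOLLOW(S) ⊇ {$}; new: +{$}
  S: {$}  A: {$}  B: {$}  C: {c}
[2]
  A→c C: FOLLOW(C) ⊇ FOLLOW(A) ⊇ {$}; new: +{$}
  S: {$}  A: {$}  B: {$}  C: {$,c}
[3] (stable)
  S: {$}  A: {$}  B: {$}  C: {$,c}

FOLLOW(C) = ["$", "c"]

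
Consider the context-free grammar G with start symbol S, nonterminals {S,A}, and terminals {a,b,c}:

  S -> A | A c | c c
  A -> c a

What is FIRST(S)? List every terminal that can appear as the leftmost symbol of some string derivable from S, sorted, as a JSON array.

FIRST iteration:
[1]
  A via A→c a: +{c}
  S via S→A: +{c}
  S: {c}  A: {c}
[2] — fixpoint
  S: {c}  A: {c}

FIRST(S) = ["c"]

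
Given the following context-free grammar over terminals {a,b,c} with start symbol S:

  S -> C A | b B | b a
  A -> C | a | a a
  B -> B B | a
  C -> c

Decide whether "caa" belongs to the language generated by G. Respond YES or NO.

Convert to CNF:
  S -> C A | T1 B | T1 T0
  A -> T0 T0 | a | c
  B -> B B | a
  C -> c
  T0 -> a
  T1 -> b

Fill CYK table bottom-up:
  T[0,0] 'c' = {A,C}
  T[1,1] 'a' = {A,B,T0}  orig:{A,B}
  T[2,2] 'a' = {A,B,T0}  orig:{A,B}
  T[0,1] 'ca' = {S}
  T[1,2] 'aa' = {A,B}
  T[0,2] 'caa' = {S}

S ∈ T[0,2] ⇒ YES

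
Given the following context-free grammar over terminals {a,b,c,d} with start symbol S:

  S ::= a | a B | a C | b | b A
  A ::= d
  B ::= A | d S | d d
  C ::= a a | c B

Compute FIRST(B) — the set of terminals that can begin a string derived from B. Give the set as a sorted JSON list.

FIRST sets, iterate to fixpoint:
pass 1:
  A via A→d: +{d}
  B via B→A: +{d}
  C via C→a a: +{a}
  C via C→c B: +{c}
  S via S→a: +{a}
  S via S→b: +{b}
  FIRST(S)={a,b}  FIRST(A)={d}  FIRST(B)={d}  FIRST(C)={a,c}
pass 2: (stable)
  FIRST(S)={a,b}  FIRST(A)={d}  FIRST(B)={d}  FIRST(C)={a,c}

FIRST(B) = ["d"]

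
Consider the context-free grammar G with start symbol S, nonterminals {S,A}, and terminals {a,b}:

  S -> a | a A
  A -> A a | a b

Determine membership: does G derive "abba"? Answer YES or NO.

Convert to CNF:
  S -> T0 A | a
  A -> A T0 | T0 T1
  T0 -> a
  T1 -> b

Fill CYK table bottom-up:
  cell(0,0) a: {S,T0}  orig:{S}
  cell(1,1) b: {T1}  orig:{}
  cell(2,2) b: {T1}  orig:{}
  cell(3,3) a: {S,T0}  orig:{S}
  cell(0,1) ab: {A}
  cell(1,2) bb: ∅
  cell(2,3) ba: ∅
  cell(0,2) abb: ∅
  cell(1,3) bba: ∅
  cell(0,3) abba: ∅

S ∉ T[0,3] ⇒ NO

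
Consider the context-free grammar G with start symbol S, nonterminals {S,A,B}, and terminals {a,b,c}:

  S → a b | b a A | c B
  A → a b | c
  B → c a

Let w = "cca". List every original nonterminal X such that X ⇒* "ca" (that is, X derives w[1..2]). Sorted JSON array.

CNF form of G:
  S -> T0 T1 | T1 X3 | T2 B
  A -> T0 T1 | c
  B -> T2 T0
  T0 -> a
  T1 -> b
  T2 -> c
  X3 -> T0 A

Fill CYK table bottom-up, restricted to cells inside w[1..2]:
  T[1,1] 'c' = {A,T2}  orig:{A}
  T[2,2] 'a' = {T0}  orig:{}
  T[1,2] 'ca' = {B}

Original NTs in T[1,2] deriving "ca": ["B"]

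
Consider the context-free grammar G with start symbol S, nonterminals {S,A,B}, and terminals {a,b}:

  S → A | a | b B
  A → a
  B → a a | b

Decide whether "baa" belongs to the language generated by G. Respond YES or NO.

CNF form of G:
  S -> T1 B | a
  A -> a
  B -> T0 T0 | b
  T0 -> a
  T1 -> b

CYK fill:
  T[0,0] 'b' = {B,T1}  orig:{B}
  T[1,1] 'a' = {A,S,T0}  orig:{A,S}
  T[2,2] 'a' = {A,S,T0}  orig:{A,S}
  T[0,1] 'ba' = ∅
  T[1,2] 'aa' = {B}
  T[0,2] 'baa' = {S}

S ∈ T[0,2] ⇒ YES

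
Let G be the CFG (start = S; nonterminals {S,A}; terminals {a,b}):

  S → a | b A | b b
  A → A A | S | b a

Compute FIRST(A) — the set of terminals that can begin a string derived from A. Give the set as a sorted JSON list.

FIRST iteration:
round 1:
  A via A→b a: +{b}
  S via S→a: +{a}
  S via S→b A: +{b}
  FIRST[S]={a,b}  FIRST[A]={b}
round 2:
  A via A→S: +{a}
  FIRST[S]={a,b}  FIRST[A]={a,b}
round 3: (stable)
  FIRST[S]={a,b}  FIRST[A]={a,b}

FIRST(A) = ["a", "b"]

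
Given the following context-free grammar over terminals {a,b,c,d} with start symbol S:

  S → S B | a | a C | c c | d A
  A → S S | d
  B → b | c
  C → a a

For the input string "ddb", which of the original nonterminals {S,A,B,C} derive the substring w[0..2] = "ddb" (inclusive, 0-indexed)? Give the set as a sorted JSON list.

Convert to CNF:
  S -> S B | T0 C | T1 T1 | T2 A | a
  A -> S S | d
  B -> b | c
  C -> T0 T0
  T0 -> a
  T1 -> c
  T2 -> d

CYK fill (cells [i..j] with 0 ≤ i ≤ j ≤ 2 only):
  [0..0]={A,T2}  "d"  orig:{A}
  [1..1]={A,T2}  "d"  orig:{A}
  [2..2]={B}  "b"
  [0..1]={S}  "dd"
  [1..2]=∅  "db"
  [0..2]={S}  "ddb"

Original NTs in T[0,2] deriving "ddb": ["S"]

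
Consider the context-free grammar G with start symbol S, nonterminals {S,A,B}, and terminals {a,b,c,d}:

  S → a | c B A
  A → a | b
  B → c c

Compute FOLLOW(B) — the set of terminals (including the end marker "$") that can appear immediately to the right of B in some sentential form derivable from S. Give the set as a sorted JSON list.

Compute FIRST by fixpoint:
round 1:
  A via A→a: +{a}
  A via A→b: +{b}
  B via B→c c: +{c}
  S via S→a: +{a}
  S via S→c B A: +{c}
  S: {a,c}  A: {a,b}  B: {c}
round 2: (stable)
  S: {a,c}  A: {a,b}  B: {c}

FOLLOW sets:
FOLLOW(S) := {$}
round 1:
  S→c B A: FOLLOW(B) ⊇ FIRST(A) = {a,b}; new: +{a,b}
  S→c B A: FOLLOW(A) ⊇ FOLLOW(S) ⊇ {$}; new: +{$}
  FOLLOW[S]={$}  FOLLOW[A]={$}  FOLLOW[B]={a,b}
round 2: done
  FOLLOW[S]={$}  FOLLOW[A]={$}  FOLLOW[B]={a,b}

FOLLOW(B) = ["a", "b"]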